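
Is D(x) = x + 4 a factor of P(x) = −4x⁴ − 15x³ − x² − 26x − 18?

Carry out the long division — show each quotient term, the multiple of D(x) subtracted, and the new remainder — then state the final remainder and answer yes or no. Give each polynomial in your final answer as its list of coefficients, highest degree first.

R = [6], so D(x) is not a factor of P(x). no

Step 1: lead(−4x⁴ − 15x³ − x² − 26x − 18) ÷ lead(D) = −4x⁴ ÷ x = −4x³. Subtract (−4x³)·D = −4x⁴ − 16x³. Remainder: x³ − x² − 26x − 18.
Step 2: lead(x³ − x² − 26x − 18) ÷ lead(D) = x³ ÷ x = x². Subtract (x²)·D = x³ + 4x². Remainder: −5x² − 26x − 18.
Step 3: lead(−5x² − 26x − 18) ÷ lead(D) = −5x² ÷ x = −5x. Subtract (−5x)·D = −5x² − 20x. Remainder: −6x − 18.
Step 4: lead(−6x − 18) ÷ lead(D) = −6x ÷ x = −6. Subtract (−6)·D = −6x − 24. Remainder: 6.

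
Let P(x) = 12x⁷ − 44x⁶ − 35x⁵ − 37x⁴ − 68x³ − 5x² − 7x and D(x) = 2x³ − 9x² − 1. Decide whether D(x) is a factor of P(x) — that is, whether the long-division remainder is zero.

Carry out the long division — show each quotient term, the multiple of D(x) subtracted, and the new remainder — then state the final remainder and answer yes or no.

R(x) = 0, so D(x) is a factor of P(x). yes

Step 1: lead(12x⁷ − 44x⁶ − 35x⁵ − 37x⁴ − 68x³ − 5x² − 7x) ÷ lead(D) = 12x⁷ ÷ 2x³ = 6x⁴. Subtract (6x⁴)·D = 12x⁷ − 54x⁶ − 6x⁴. Remainder: 10x⁶ − 35x⁵ − 31x⁴ − 68x³ − 5x² − 7x.
Step 2: lead(10x⁶ − 35x⁵ − 31x⁴ − 68x³ − 5x² − 7x) ÷ lead(D) = 10x⁶ ÷ 2x³ = 5x³. Subtract (5x³)·D = 10x⁶ − 45x⁵ − 5x³. Remainder: 10x⁵ − 31x⁴ − 63x³ − 5x² − 7x.
Step 3: lead(10x⁵ − 31x⁴ − 63x³ − 5x² − 7x) ÷ lead(D) = 10x⁵ ÷ 2x³ = 5x². Subtract (5x²)·D = 10x⁵ − 45x⁴ − 5x². Remainder: 14x⁴ − 63x³ − 7x.
Step 4: lead(14x⁴ − 63x³ − 7x) ÷ lead(D) = 14x⁴ ÷ 2x³ = 7x. Subtract (7x)·D = 14x⁴ − 63x³ − 7x. Remainder: 0.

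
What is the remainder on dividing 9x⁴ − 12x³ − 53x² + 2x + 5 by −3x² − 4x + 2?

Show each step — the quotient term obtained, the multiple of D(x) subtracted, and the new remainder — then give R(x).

Step 1: lead(9x⁴ − 12x³ − 53x² + 2x + 5) ÷ lead(D) = 9x⁴ ÷ −3x² = −3x². Subtract (−3x²)·D = 9x⁴ + 12x³ − 6x². Remainder: −24x³ − 47x² + 2x + 5.
Step 2: lead(−24x³ − 47x² + 2x + 5) ÷ lead(D) = −24x³ ÷ −3x² = 8x. Subtract (8x)·D = −24x³ − 32x² + 16x. Remainder: −15x² − 14x + 5.
Step 3: lead(−15x² − 14x + 5) ÷ lead(D) = −15x² ÷ −3x² = 5. Subtract (5)·D = −15x² − 20x + 10. Remainder: 6x − 5.

R(x) = 6x − 5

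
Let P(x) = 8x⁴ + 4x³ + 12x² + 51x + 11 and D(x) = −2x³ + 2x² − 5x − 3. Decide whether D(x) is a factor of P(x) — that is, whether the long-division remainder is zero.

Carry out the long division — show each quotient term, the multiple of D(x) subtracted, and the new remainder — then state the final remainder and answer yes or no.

R(x) = 4x² + 9x − 7, so D(x) is not a factor of P(x). no

Step 1: lead(8x⁴ + 4x³ + 12x² + 51x + 11) ÷ lead(D) = 8x⁴ ÷ −2x³ = −4x. Subtract (−4x)·D = 8x⁴ − 8x³ + 20x² + 12x. Remainder: 12x³ − 8x² + 39x + 11.
Step 2: lead(12x³ − 8x² + 39x + 11) ÷ lead(D) = 12x³ ÷ −2x³ = −6. Subtract (−6)·D = 12x³ − 12x² + 30x + 18. Remainder: 4x² + 9x − 7.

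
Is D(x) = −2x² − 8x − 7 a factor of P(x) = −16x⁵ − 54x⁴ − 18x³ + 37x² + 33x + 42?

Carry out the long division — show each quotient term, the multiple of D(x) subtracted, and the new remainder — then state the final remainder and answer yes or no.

R(x) = 7, so D(x) is not a factor of P(x). no

Step 1: lead(−16x⁵ − 54x⁴ − 18x³ + 37x² + 33x + 42) ÷ lead(D) = −16x⁵ ÷ −2x² = 8x³. Subtract (8x³)·D = −16x⁵ − 64x⁴ − 56x³. Remainder: 10x⁴ + 38x³ + 37x² + 33x + 42.
Step 2: lead(10x⁴ + 38x³ + 37x² + 33x + 42) ÷ lead(D) = 10x⁴ ÷ −2x² = −5x². Subtract (−5x²)·D = 10x⁴ + 40x³ + 35x². Remainder: −2x³ + 2x² + 33x + 42.
Step 3: lead(−2x³ + 2x² + 33x + 42) ÷ lead(D) = −2x³ ÷ −2x² = x. Subtract (x)·D = −2x³ − 8x² − 7x. Remainder: 10x² + 40x + 42.
Step 4: lead(10x² + 40x + 42) ÷ lead(D) = 10x² ÷ −2x² = −5. Subtract (−5)·D = 10x² + 40x + 35. Remainder: 7.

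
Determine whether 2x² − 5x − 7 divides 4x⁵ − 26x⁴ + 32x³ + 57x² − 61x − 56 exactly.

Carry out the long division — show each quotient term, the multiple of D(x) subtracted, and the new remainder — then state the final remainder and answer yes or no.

Step 1: lead(4x⁵ − 26x⁴ + 32x³ + 57x² − 61x − 56) ÷ lead(D) = 4x⁵ ÷ 2x² = 2x³. Subtract (2x³)·D = 4x⁵ − 10x⁴ − 14x³. Remainder: −16x⁴ + 46x³ + 57x² − 61x − 56.
Step 2: lead(−16x⁴ + 46x³ + 57x² − 61x − 56) ÷ lead(D) = −16x⁴ ÷ 2x² = −8x². Subtract (−8x²)·D = −16x⁴ + 40x³ + 56x². Remainder: 6x³ + x² − 61x − 56.
Step 3: lead(6x³ + x² − 61x − 56) ÷ lead(D) = 6x³ ÷ 2x² = 3x. Subtract (3x)·D = 6x³ − 15x² − 21x. Remainder: 16x² − 40x − 56.
Step 4: lead(16x² − 40x − 56) ÷ lead(D) = 16x² ÷ 2x² = 8. Subtract (8)·D = 16x² − 40x − 56. Remainder: 0.

R(x) = 0, so D(x) is a factor of P(x). yes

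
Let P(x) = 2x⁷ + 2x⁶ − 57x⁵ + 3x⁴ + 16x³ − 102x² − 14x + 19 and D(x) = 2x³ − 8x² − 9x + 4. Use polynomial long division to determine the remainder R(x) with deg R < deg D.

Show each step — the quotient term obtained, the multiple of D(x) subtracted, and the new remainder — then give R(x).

R(x) = −2x + 3

Step 1: lead(2x⁷ + 2x⁶ − 57x⁵ + 3x⁴ + 16x³ − 102x² − 14x + 19) ÷ lead(D) = 2x⁷ ÷ 2x³ = x⁴. Subtract (x⁴)·D = 2x⁷ − 8x⁶ − 9x⁵ + 4x⁴. Remainder: 10x⁶ − 48x⁵ − x⁴ + 16x³ − 102x² − 14x + 19.
Step 2: lead(10x⁶ − 48x⁵ − x⁴ + 16x³ − 102x² − 14x + 19) ÷ lead(D) = 10x⁶ ÷ 2x³ = 5x³. Subtract (5x³)·D = 10x⁶ − 40x⁵ − 45x⁴ + 20x³. Remainder: −8x⁵ + 44x⁴ − 4x³ − 102x² − 14x + 19.
Step 3: lead(−8x⁵ + 44x⁴ − 4x³ − 102x² − 14x + 19) ÷ lead(D) = −8x⁵ ÷ 2x³ = −4x². Subtract (−4x²)·D = −8x⁵ + 32x⁴ + 36x³ − 16x². Remainder: 12x⁴ − 40x³ − 86x² − 14x + 19.
Step 4: lead(12x⁴ − 40x³ − 86x² − 14x + 19) ÷ lead(D) = 12x⁴ ÷ 2x³ = 6x. Subtract (6x)·D = 12x⁴ − 48x³ − 54x² + 24x. Remainder: 8x³ − 32x² − 38x + 19.
Step 5: lead(8x³ − 32x² − 38x + 19) ÷ lead(D) = 8x³ ÷ 2x³ = 4. Subtract (4)·D = 8x³ − 32x² − 36x + 16. Remainder: −2x + 3.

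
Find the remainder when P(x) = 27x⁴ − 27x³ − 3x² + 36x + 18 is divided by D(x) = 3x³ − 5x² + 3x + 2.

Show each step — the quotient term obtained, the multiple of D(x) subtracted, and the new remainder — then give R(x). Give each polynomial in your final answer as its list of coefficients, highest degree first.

Step 1: lead(27x⁴ − 27x³ − 3x² + 36x + 18) ÷ lead(D) = 27x⁴ ÷ 3x³ = 9x. Subtract (9x)·D = 27x⁴ − 45x³ + 27x² + 18x. Remainder: 18x³ − 30x² + 18x + 18.
Step 2: lead(18x³ − 30x² + 18x + 18) ÷ lead(D) = 18x³ ÷ 3x³ = 6. Subtract (6)·D = 18x³ − 30x² + 18x + 12. Remainder: 6.

R = [6]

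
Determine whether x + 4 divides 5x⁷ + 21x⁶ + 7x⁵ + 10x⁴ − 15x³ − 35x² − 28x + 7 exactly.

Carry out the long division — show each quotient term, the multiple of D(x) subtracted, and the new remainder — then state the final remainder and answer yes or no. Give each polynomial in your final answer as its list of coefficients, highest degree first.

Step 1: lead(5x⁷ + 21x⁶ + 7x⁵ + 10x⁴ − 15x³ − 35x² − 28x + 7) ÷ lead(D) = 5x⁷ ÷ x = 5x⁶. Subtract (5x⁶)·D = 5x⁷ + 20x⁶. Remainder: x⁶ + 7x⁵ + 10x⁴ − 15x³ − 35x² − 28x + 7.
Step 2: lead(x⁶ + 7x⁵ + 10x⁴ − 15x³ − 35x² − 28x + 7) ÷ lead(D) = x⁶ ÷ x = x⁵. Subtract (x⁵)·D = x⁶ + 4x⁵. Remainder: 3x⁵ + 10x⁴ − 15x³ − 35x² − 28x + 7.
Step 3: lead(3x⁵ + 10x⁴ − 15x³ − 35x² − 28x + 7) ÷ lead(D) = 3x⁵ ÷ x = 3x⁴. Subtract (3x⁴)·D = 3x⁵ + 12x⁴. Remainder: −2x⁴ − 15x³ − 35x² − 28x + 7.
Step 4: lead(−2x⁴ − 15x³ − 35x² − 28x + 7) ÷ lead(D) = −2x⁴ ÷ x = −2x³. Subtract (−2x³)·D = −2x⁴ − 8x³. Remainder: −7x³ − 35x² − 28x + 7.
Step 5: lead(−7x³ − 35x² − 28x + 7) ÷ lead(D) = −7x³ ÷ x = −7x². Subtract (−7x²)·D = −7x³ − 28x². Remainder: −7x² − 28x + 7.
Step 6: lead(−7x² − 28x + 7) ÷ lead(D) = −7x² ÷ x = −7x. Subtract (−7x)·D = −7x² − 28x. Remainder: 7.

R = [7], so D(x) is not a factor of P(x). no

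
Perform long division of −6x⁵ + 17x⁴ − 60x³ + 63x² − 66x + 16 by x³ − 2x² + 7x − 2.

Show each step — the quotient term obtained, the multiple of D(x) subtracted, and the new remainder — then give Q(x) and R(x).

Q(x) = −6x² + 5x − 8; R(x) = 0

Step 1: lead(−6x⁵ + 17x⁴ − 60x³ + 63x² − 66x + 16) ÷ lead(D) = −6x⁵ ÷ x³ = −6x². Subtract (−6x²)·D = −6x⁵ + 12x⁴ − 42x³ + 12x². Remainder: 5x⁴ − 18x³ + 51x² − 66x + 16.
Step 2: lead(5x⁴ − 18x³ + 51x² − 66x + 16) ÷ lead(D) = 5x⁴ ÷ x³ = 5x. Subtract (5x)·D = 5x⁴ − 10x³ + 35x² − 10x. Remainder: −8x³ + 16x² − 56x + 16.
Step 3: lead(−8x³ + 16x² − 56x + 16) ÷ lead(D) = −8x³ ÷ x³ = −8. Subtract (−8)·D = −8x³ + 16x² − 56x + 16. Remainder: 0.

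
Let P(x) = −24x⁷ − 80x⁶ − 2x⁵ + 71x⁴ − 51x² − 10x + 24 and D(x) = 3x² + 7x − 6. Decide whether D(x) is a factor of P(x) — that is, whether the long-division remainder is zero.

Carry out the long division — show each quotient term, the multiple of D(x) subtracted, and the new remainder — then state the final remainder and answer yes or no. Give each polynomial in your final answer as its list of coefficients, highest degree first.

R = [0], so D(x) is a factor of P(x). yes

Step 1: lead(−24x⁷ − 80x⁶ − 2x⁵ + 71x⁴ − 51x² − 10x + 24) ÷ lead(D) = −24x⁷ ÷ 3x² = −8x⁵. Subtract (−8x⁵)·D = −24x⁷ − 56x⁶ + 48x⁵. Remainder: −24x⁶ − 50x⁵ + 71x⁴ − 51x² − 10x + 24.
Step 2: lead(−24x⁶ − 50x⁵ + 71x⁴ − 51x² − 10x + 24) ÷ lead(D) = −24x⁶ ÷ 3x² = −8x⁴. Subtract (−8x⁴)·D = −24x⁶ − 56x⁵ + 48x⁴. Remainder: 6x⁵ + 23x⁴ − 51x² − 10x + 24.
Step 3: lead(6x⁵ + 23x⁴ − 51x² − 10x + 24) ÷ lead(D) = 6x⁵ ÷ 3x² = 2x³. Subtract (2x³)·D = 6x⁵ + 14x⁴ − 12x³. Remainder: 9x⁴ + 12x³ − 51x² − 10x + 24.
Step 4: lead(9x⁴ + 12x³ − 51x² − 10x + 24) ÷ lead(D) = 9x⁴ ÷ 3x² = 3x². Subtract (3x²)·D = 9x⁴ + 21x³ − 18x². Remainder: −9x³ − 33x² − 10x + 24.
Step 5: lead(−9x³ − 33x² − 10x + 24) ÷ lead(D) = −9x³ ÷ 3x² = −3x. Subtract (−3x)·D = −9x³ − 21x² + 18x. Remainder: −12x² − 28x + 24.
Step 6: lead(−12x² − 28x + 24) ÷ lead(D) = −12x² ÷ 3x² = −4. Subtract (−4)·D = −12x² − 28x + 24. Remainder: 0.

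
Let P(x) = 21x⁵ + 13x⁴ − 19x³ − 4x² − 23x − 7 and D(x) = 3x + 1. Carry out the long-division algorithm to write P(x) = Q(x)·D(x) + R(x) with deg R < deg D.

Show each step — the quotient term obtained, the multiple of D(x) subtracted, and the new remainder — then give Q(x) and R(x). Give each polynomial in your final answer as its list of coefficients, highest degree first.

Step 1: lead(21x⁵ + 13x⁴ − 19x³ − 4x² − 23x − 7) ÷ lead(D) = 21x⁵ ÷ 3x = 7x⁴. Subtract (7x⁴)·D = 21x⁵ + 7x⁴. Remainder: 6x⁴ − 19x³ − 4x² − 23x − 7.
Step 2: lead(6x⁴ − 19x³ − 4x² − 23x − 7) ÷ lead(D) = 6x⁴ ÷ 3x = 2x³. Subtract (2x³)·D = 6x⁴ + 2x³. Remainder: −21x³ − 4x² − 23x − 7.
Step 3: lead(−21x³ − 4x² − 23x − 7) ÷ lead(D) = −21x³ ÷ 3x = −7x². Subtract (−7x²)·D = −21x³ − 7x². Remainder: 3x² − 23x − 7.
Step 4: lead(3x² − 23x − 7) ÷ lead(D) = 3x² ÷ 3x = x. Subtract (x)·D = 3x² + x. Remainder: −24x − 7.
Step 5: lead(−24x − 7) ÷ lead(D) = −24x ÷ 3x = −8. Subtract (−8)·D = −24x − 8. Remainder: 1.

Q = [7, 2, -7, 1, -8]; R = [1]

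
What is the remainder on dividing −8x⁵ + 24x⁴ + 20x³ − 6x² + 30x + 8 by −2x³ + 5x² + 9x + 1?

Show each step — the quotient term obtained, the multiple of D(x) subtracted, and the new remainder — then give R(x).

R(x) = −7x² + 5x + 5

Step 1: lead(−8x⁵ + 24x⁴ + 20x³ − 6x² + 30x + 8) ÷ lead(D) = −8x⁵ ÷ −2x³ = 4x². Subtract (4x²)·D = −8x⁵ + 20x⁴ + 36x³ + 4x². Remainder: 4x⁴ − 16x³ − 10x² + 30x + 8.
Step 2: lead(4x⁴ − 16x³ − 10x² + 30x + 8) ÷ lead(D) = 4x⁴ ÷ −2x³ = −2x. Subtract (−2x)·D = 4x⁴ − 10x³ − 18x² − 2x. Remainder: −6x³ + 8x² + 32x + 8.
Step 3: lead(−6x³ + 8x² + 32x + 8) ÷ lead(D) = −6x³ ÷ −2x³ = 3. Subtract (3)·D = −6x³ + 15x² + 27x + 3. Remainder: −7x² + 5x + 5.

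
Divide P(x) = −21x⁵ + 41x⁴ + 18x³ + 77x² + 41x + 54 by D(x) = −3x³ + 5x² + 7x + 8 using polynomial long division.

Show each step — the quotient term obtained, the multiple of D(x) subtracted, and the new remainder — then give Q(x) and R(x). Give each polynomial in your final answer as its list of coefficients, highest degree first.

Q = [7, -2, 7]; R = [8, -2]

Step 1: lead(−21x⁵ + 41x⁴ + 18x³ + 77x² + 41x + 54) ÷ lead(D) = −21x⁵ ÷ −3x³ = 7x². Subtract (7x²)·D = −21x⁵ + 35x⁴ + 49x³ + 56x². Remainder: 6x⁴ − 31x³ + 21x² + 41x + 54.
Step 2: lead(6x⁴ − 31x³ + 21x² + 41x + 54) ÷ lead(D) = 6x⁴ ÷ −3x³ = −2x. Subtract (−2x)·D = 6x⁴ − 10x³ − 14x² − 16x. Remainder: −21x³ + 35x² + 57x + 54.
Step 3: lead(−21x³ + 35x² + 57x + 54) ÷ lead(D) = −21x³ ÷ −3x³ = 7. Subtract (7)·D = −21x³ + 35x² + 49x + 56. Remainder: 8x − 2.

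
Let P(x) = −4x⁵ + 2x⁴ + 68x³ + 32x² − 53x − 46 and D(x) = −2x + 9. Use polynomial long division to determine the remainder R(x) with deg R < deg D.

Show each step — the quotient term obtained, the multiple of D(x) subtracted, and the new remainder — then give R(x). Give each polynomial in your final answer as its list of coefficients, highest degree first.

R = [-1]

Step 1: lead(−4x⁵ + 2x⁴ + 68x³ + 32x² − 53x − 46) ÷ lead(D) = −4x⁵ ÷ −2x = 2x⁴. Subtract (2x⁴)·D = −4x⁵ + 18x⁴. Remainder: −16x⁴ + 68x³ + 32x² − 53x − 46.
Step 2: lead(−16x⁴ + 68x³ + 32x² − 53x − 46) ÷ lead(D) = −16x⁴ ÷ −2x = 8x³. Subtract (8x³)·D = −16x⁴ + 72x³. Remainder: −4x³ + 32x² − 53x − 46.
Step 3: lead(−4x³ + 32x² − 53x − 46) ÷ lead(D) = −4x³ ÷ −2x = 2x². Subtract (2x²)·D = −4x³ + 18x². Remainder: 14x² − 53x − 46.
Step 4: lead(14x² − 53x − 46) ÷ lead(D) = 14x² ÷ −2x = −7x. Subtract (−7x)·D = 14x² − 63x. Remainder: 10x − 46.
Step 5: lead(10x − 46) ÷ lead(D) = 10x ÷ −2x = −5. Subtract (−5)·D = 10x − 45. Remainder: −1.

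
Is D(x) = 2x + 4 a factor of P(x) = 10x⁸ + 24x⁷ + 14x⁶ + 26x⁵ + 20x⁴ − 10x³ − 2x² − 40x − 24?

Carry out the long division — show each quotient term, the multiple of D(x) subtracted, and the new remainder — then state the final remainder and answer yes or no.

Step 1: lead(10x⁸ + 24x⁷ + 14x⁶ + 26x⁵ + 20x⁴ − 10x³ − 2x² − 40x − 24) ÷ lead(D) = 10x⁸ ÷ 2x = 5x⁷. Subtract (5x⁷)·D = 10x⁸ + 20x⁷. Remainder: 4x⁷ + 14x⁶ + 26x⁵ + 20x⁴ − 10x³ − 2x² − 40x − 24.
Step 2: lead(4x⁷ + 14x⁶ + 26x⁵ + 20x⁴ − 10x³ − 2x² − 40x − 24) ÷ lead(D) = 4x⁷ ÷ 2x = 2x⁶. Subtract (2x⁶)·D = 4x⁷ + 8x⁶. Remainder: 6x⁶ + 26x⁵ + 20x⁴ − 10x³ − 2x² − 40x − 24.
Step 3: lead(6x⁶ + 26x⁵ + 20x⁴ − 10x³ − 2x² − 40x − 24) ÷ lead(D) = 6x⁶ ÷ 2x = 3x⁵. Subtract (3x⁵)·D = 6x⁶ + 12x⁵. Remainder: 14x⁵ + 20x⁴ − 10x³ − 2x² − 40x − 24.
Step 4: lead(14x⁵ + 20x⁴ − 10x³ − 2x² − 40x − 24) ÷ lead(D) = 14x⁵ ÷ 2x = 7x⁴. Subtract (7x⁴)·D = 14x⁵ + 28x⁴. Remainder: −8x⁴ − 10x³ − 2x² − 40x − 24.
Step 5: lead(−8x⁴ − 10x³ − 2x² − 40x − 24) ÷ lead(D) = −8x⁴ ÷ 2x = −4x³. Subtract (−4x³)·D = −8x⁴ − 16x³. Remainder: 6x³ − 2x² − 40x − 24.
Step 6: lead(6x³ − 2x² − 40x − 24) ÷ lead(D) = 6x³ ÷ 2x = 3x². Subtract (3x²)·D = 6x³ + 12x². Remainder: −14x² − 40x − 24.
Step 7: lead(−14x² − 40x − 24) ÷ lead(D) = −14x² ÷ 2x = −7x. Subtract (−7x)·D = −14x² − 28x. Remainder: −12x − 24.
Step 8: lead(−12x − 24) ÷ lead(D) = −12x ÷ 2x = −6. Subtract (−6)·D = −12x − 24. Remainder: 0.

R(x) = 0, so D(x) is a factor of P(x). yes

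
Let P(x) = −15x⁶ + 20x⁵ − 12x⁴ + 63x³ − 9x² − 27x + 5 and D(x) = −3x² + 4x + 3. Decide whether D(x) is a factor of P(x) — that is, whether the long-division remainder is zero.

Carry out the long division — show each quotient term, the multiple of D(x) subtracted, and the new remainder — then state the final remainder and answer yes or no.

Step 1: lead(−15x⁶ + 20x⁵ − 12x⁴ + 63x³ − 9x² − 27x + 5) ÷ lead(D) = −15x⁶ ÷ −3x² = 5x⁴. Subtract (5x⁴)·D = −15x⁶ + 20x⁵ + 15x⁴. Remainder: −27x⁴ + 63x³ − 9x² − 27x + 5.
Step 2: lead(−27x⁴ + 63x³ − 9x² − 27x + 5) ÷ lead(D) = −27x⁴ ÷ −3x² = 9x². Subtract (9x²)·D = −27x⁴ + 36x³ + 27x². Remainder: 27x³ − 36x² − 27x + 5.
Step 3: lead(27x³ − 36x² − 27x + 5) ÷ lead(D) = 27x³ ÷ −3x² = −9x. Subtract (−9x)·D = 27x³ − 36x² − 27x. Remainder: 5.

R(x) = 5, so D(x) is not a factor of P(x). no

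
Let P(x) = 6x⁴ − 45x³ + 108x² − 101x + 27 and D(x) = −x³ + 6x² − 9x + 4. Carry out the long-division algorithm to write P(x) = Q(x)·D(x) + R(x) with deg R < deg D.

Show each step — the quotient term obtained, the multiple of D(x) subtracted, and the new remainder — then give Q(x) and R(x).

Q(x) = −6x + 9; R(x) = 4x − 9

Step 1: lead(6x⁴ − 45x³ + 108x² − 101x + 27) ÷ lead(D) = 6x⁴ ÷ −x³ = −6x. Subtract (−6x)·D = 6x⁴ − 36x³ + 54x² − 24x. Remainder: −9x³ + 54x² − 77x + 27.
Step 2: lead(−9x³ + 54x² − 77x + 27) ÷ lead(D) = −9x³ ÷ −x³ = 9. Subtract (9)·D = −9x³ + 54x² − 81x + 36. Remainder: 4x − 9.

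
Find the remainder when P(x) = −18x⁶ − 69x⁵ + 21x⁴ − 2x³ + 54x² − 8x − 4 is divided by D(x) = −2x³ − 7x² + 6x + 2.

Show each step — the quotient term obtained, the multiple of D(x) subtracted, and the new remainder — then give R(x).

R(x) = −2x² − 8x

Step 1: lead(−18x⁶ − 69x⁵ + 21x⁴ − 2x³ + 54x² − 8x − 4) ÷ lead(D) = −18x⁶ ÷ −2x³ = 9x³. Subtract (9x³)·D = −18x⁶ − 63x⁵ + 54x⁴ + 18x³. Remainder: −6x⁵ − 33x⁴ − 20x³ + 54x² − 8x − 4.
Step 2: lead(−6x⁵ − 33x⁴ − 20x³ + 54x² − 8x − 4) ÷ lead(D) = −6x⁵ ÷ −2x³ = 3x². Subtract (3x²)·D = −6x⁵ − 21x⁴ + 18x³ + 6x². Remainder: −12x⁴ − 38x³ + 48x² − 8x − 4.
Step 3: lead(−12x⁴ − 38x³ + 48x² − 8x − 4) ÷ lead(D) = −12x⁴ ÷ −2x³ = 6x. Subtract (6x)·D = −12x⁴ − 42x³ + 36x² + 12x. Remainder: 4x³ + 12x² − 20x − 4.
Step 4: lead(4x³ + 12x² − 20x − 4) ÷ lead(D) = 4x³ ÷ −2x³ = −2. Subtract (−2)·D = 4x³ + 14x² − 12x − 4. Remainder: −2x² − 8x.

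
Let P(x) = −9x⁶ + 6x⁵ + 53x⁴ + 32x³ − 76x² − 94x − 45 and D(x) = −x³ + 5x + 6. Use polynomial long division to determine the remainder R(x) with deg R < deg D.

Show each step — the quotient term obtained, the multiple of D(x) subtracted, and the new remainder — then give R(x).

R(x) = −6x + 3

Step 1: lead(−9x⁶ + 6x⁵ + 53x⁴ + 32x³ − 76x² − 94x − 45) ÷ lead(D) = −9x⁶ ÷ −x³ = 9x³. Subtract (9x³)·D = −9x⁶ + 45x⁴ + 54x³. Remainder: 6x⁵ + 8x⁴ − 22x³ − 76x² − 94x − 45.
Step 2: lead(6x⁵ + 8x⁴ − 22x³ − 76x² − 94x − 45) ÷ lead(D) = 6x⁵ ÷ −x³ = −6x². Subtract (−6x²)·D = 6x⁵ − 30x³ − 36x². Remainder: 8x⁴ + 8x³ − 40x² − 94x − 45.
Step 3: lead(8x⁴ + 8x³ − 40x² − 94x − 45) ÷ lead(D) = 8x⁴ ÷ −x³ = −8x. Subtract (−8x)·D = 8x⁴ − 40x² − 48x. Remainder: 8x³ − 46x − 45.
Step 4: lead(8x³ − 46x − 45) ÷ lead(D) = 8x³ ÷ −x³ = −8. Subtract (−8)·D = 8x³ − 40x − 48. Remainder: −6x + 3.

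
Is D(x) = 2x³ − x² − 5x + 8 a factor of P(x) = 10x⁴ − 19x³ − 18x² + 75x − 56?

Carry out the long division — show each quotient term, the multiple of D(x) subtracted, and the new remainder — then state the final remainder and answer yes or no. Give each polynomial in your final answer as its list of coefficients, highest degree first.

R = [0], so D(x) is a factor of P(x). yes

Step 1: lead(10x⁴ − 19x³ − 18x² + 75x − 56) ÷ lead(D) = 10x⁴ ÷ 2x³ = 5x. Subtract (5x)·D = 10x⁴ − 5x³ − 25x² + 40x. Remainder: −14x³ + 7x² + 35x − 56.
Step 2: lead(−14x³ + 7x² + 35x − 56) ÷ lead(D) = −14x³ ÷ 2x³ = −7. Subtract (−7)·D = −14x³ + 7x² + 35x − 56. Remainder: 0.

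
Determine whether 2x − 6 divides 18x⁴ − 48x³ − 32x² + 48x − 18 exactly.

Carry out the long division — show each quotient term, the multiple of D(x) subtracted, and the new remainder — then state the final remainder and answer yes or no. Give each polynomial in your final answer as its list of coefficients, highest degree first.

Step 1: lead(18x⁴ − 48x³ − 32x² + 48x − 18) ÷ lead(D) = 18x⁴ ÷ 2x = 9x³. Subtract (9x³)·D = 18x⁴ − 54x³. Remainder: 6x³ − 32x² + 48x − 18.
Step 2: lead(6x³ − 32x² + 48x − 18) ÷ lead(D) = 6x³ ÷ 2x = 3x². Subtract (3x²)·D = 6x³ − 18x². Remainder: −14x² + 48x − 18.
Step 3: lead(−14x² + 48x − 18) ÷ lead(D) = −14x² ÷ 2x = −7x. Subtract (−7x)·D = −14x² + 42x. Remainder: 6x − 18.
Step 4: lead(6x − 18) ÷ lead(D) = 6x ÷ 2x = 3. Subtract (3)·D = 6x − 18. Remainder: 0.

R = [0], so D(x) is a factor of P(x). yes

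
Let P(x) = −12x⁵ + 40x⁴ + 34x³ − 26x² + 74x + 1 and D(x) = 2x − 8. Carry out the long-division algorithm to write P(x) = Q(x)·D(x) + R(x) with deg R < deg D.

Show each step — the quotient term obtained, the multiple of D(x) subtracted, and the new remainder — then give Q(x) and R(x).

Step 1: lead(−12x⁵ + 40x⁴ + 34x³ − 26x² + 74x + 1) ÷ lead(D) = −12x⁵ ÷ 2x = −6x⁴. Subtract (−6x⁴)·D = −12x⁵ + 48x⁴. Remainder: −8x⁴ + 34x³ − 26x² + 74x + 1.
Step 2: lead(−8x⁴ + 34x³ − 26x² + 74x + 1) ÷ lead(D) = −8x⁴ ÷ 2x = −4x³. Subtract (−4x³)·D = −8x⁴ + 32x³. Remainder: 2x³ − 26x² + 74x + 1.
Step 3: lead(2x³ − 26x² + 74x + 1) ÷ lead(D) = 2x³ ÷ 2x = x². Subtract (x²)·D = 2x³ − 8x². Remainder: −18x² + 74x + 1.
Step 4: lead(−18x² + 74x + 1) ÷ lead(D) = −18x² ÷ 2x = −9x. Subtract (−9x)·D = −18x² + 72x. Remainder: 2x + 1.
Step 5: lead(2x + 1) ÷ lead(D) = 2x ÷ 2x = 1. Subtract (1)·D = 2x − 8. Remainder: 9.

Q(x) = −6x⁴ − 4x³ + x² − 9x + 1; R(x) = 9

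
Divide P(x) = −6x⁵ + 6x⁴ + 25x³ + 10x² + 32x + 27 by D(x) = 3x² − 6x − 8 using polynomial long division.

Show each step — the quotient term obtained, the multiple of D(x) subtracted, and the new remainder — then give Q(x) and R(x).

Q(x) = −2x³ − 2x² − x − 4; R(x) = −5

Step 1: lead(−6x⁵ + 6x⁴ + 25x³ + 10x² + 32x + 27) ÷ lead(D) = −6x⁵ ÷ 3x² = −2x³. Subtract (−2x³)·D = −6x⁵ + 12x⁴ + 16x³. Remainder: −6x⁴ + 9x³ + 10x² + 32x + 27.
Step 2: lead(−6x⁴ + 9x³ + 10x² + 32x + 27) ÷ lead(D) = −6x⁴ ÷ 3x² = −2x². Subtract (−2x²)·D = −6x⁴ + 12x³ + 16x². Remainder: −3x³ − 6x² + 32x + 27.
Step 3: lead(−3x³ − 6x² + 32x + 27) ÷ lead(D) = −3x³ ÷ 3x² = −x. Subtract (−x)·D = −3x³ + 6x² + 8x. Remainder: −12x² + 24x + 27.
Step 4: lead(−12x² + 24x + 27) ÷ lead(D) = −12x² ÷ 3x² = −4. Subtract (−4)·D = −12x² + 24x + 32. Remainder: −5.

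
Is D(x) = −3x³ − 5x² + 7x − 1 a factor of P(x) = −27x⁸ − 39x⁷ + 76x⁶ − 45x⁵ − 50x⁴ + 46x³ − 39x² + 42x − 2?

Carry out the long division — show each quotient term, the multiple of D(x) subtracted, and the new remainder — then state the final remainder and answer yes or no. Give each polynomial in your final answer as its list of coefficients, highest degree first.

R = [4], so D(x) is not a factor of P(x). no

Step 1: lead(−27x⁸ − 39x⁷ + 76x⁶ − 45x⁵ − 50x⁴ + 46x³ − 39x² + 42x − 2) ÷ lead(D) = −27x⁸ ÷ −3x³ = 9x⁵. Subtract (9x⁵)·D = −27x⁸ − 45x⁷ + 63x⁶ − 9x⁵. Remainder: 6x⁷ + 13x⁶ − 36x⁵ − 50x⁴ + 46x³ − 39x² + 42x − 2.
Step 2: lead(6x⁷ + 13x⁶ − 36x⁵ − 50x⁴ + 46x³ − 39x² + 42x − 2) ÷ lead(D) = 6x⁷ ÷ −3x³ = −2x⁴. Subtract (−2x⁴)·D = 6x⁷ + 10x⁶ − 14x⁵ + 2x⁴. Remainder: 3x⁶ − 22x⁵ − 52x⁴ + 46x³ − 39x² + 42x − 2.
Step 3: lead(3x⁶ − 22x⁵ − 52x⁴ + 46x³ − 39x² + 42x − 2) ÷ lead(D) = 3x⁶ ÷ −3x³ = −x³. Subtract (−x³)·D = 3x⁶ + 5x⁵ − 7x⁴ + x³. Remainder: −27x⁵ − 45x⁴ + 45x³ − 39x² + 42x − 2.
Step 4: lead(−27x⁵ − 45x⁴ + 45x³ − 39x² + 42x − 2) ÷ lead(D) = −27x⁵ ÷ −3x³ = 9x². Subtract (9x²)·D = −27x⁵ − 45x⁴ + 63x³ − 9x². Remainder: −18x³ − 30x² + 42x − 2.
Step 5: lead(−18x³ − 30x² + 42x − 2) ÷ lead(D) = −18x³ ÷ −3x³ = 6. Subtract (6)·D = −18x³ − 30x² + 42x − 6. Remainder: 4.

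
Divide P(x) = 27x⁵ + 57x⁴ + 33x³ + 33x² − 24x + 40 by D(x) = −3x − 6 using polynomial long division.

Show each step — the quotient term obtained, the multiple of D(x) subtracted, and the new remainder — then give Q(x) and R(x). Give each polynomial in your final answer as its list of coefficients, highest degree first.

Q = [-9, -1, -9, 7, -6]; R = [4]

Step 1: lead(27x⁵ + 57x⁴ + 33x³ + 33x² − 24x + 40) ÷ lead(D) = 27x⁵ ÷ −3x = −9x⁴. Subtract (−9x⁴)·D = 27x⁵ + 54x⁴. Remainder: 3x⁴ + 33x³ + 33x² − 24x + 40.
Step 2: lead(3x⁴ + 33x³ + 33x² − 24x + 40) ÷ lead(D) = 3x⁴ ÷ −3x = −x³. Subtract (−x³)·D = 3x⁴ + 6x³. Remainder: 27x³ + 33x² − 24x + 40.
Step 3: lead(27x³ + 33x² − 24x + 40) ÷ lead(D) = 27x³ ÷ −3x = −9x². Subtract (−9x²)·D = 27x³ + 54x². Remainder: −21x² − 24x + 40.
Step 4: lead(−21x² − 24x + 40) ÷ lead(D) = −21x² ÷ −3x = 7x. Subtract (7x)·D = −21x² − 42x. Remainder: 18x + 40.
Step 5: lead(18x + 40) ÷ lead(D) = 18x ÷ −3x = −6. Subtract (−6)·D = 18x + 36. Remainder: 4.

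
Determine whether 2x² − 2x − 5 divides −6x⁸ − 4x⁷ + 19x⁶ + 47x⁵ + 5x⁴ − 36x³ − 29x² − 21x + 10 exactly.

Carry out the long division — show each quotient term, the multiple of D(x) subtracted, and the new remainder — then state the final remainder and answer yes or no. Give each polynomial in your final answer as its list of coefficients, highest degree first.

Step 1: lead(−6x⁸ − 4x⁷ + 19x⁶ + 47x⁵ + 5x⁴ − 36x³ − 29x² − 21x + 10) ÷ lead(D) = −6x⁸ ÷ 2x² = −3x⁶. Subtract (−3x⁶)·D = −6x⁸ + 6x⁷ + 15x⁶. Remainder: −10x⁷ + 4x⁶ + 47x⁵ + 5x⁴ − 36x³ − 29x² − 21x + 10.
Step 2: lead(−10x⁷ + 4x⁶ + 47x⁵ + 5x⁴ − 36x³ − 29x² − 21x + 10) ÷ lead(D) = −10x⁷ ÷ 2x² = −5x⁵. Subtract (−5x⁵)·D = −10x⁷ + 10x⁶ + 25x⁵. Remainder: −6x⁶ + 22x⁵ + 5x⁴ − 36x³ − 29x² − 21x + 10.
Step 3: lead(−6x⁶ + 22x⁵ + 5x⁴ − 36x³ − 29x² − 21x + 10) ÷ lead(D) = −6x⁶ ÷ 2x² = −3x⁴. Subtract (−3x⁴)·D = −6x⁶ + 6x⁵ + 15x⁴. Remainder: 16x⁵ − 10x⁴ − 36x³ − 29x² − 21x + 10.
Step 4: lead(16x⁵ − 10x⁴ − 36x³ − 29x² − 21x + 10) ÷ lead(D) = 16x⁵ ÷ 2x² = 8x³. Subtract (8x³)·D = 16x⁵ − 16x⁴ − 40x³. Remainder: 6x⁴ + 4x³ − 29x² − 21x + 10.
Step 5: lead(6x⁴ + 4x³ − 29x² − 21x + 10) ÷ lead(D) = 6x⁴ ÷ 2x² = 3x². Subtract (3x²)·D = 6x⁴ − 6x³ − 15x². Remainder: 10x³ − 14x² − 21x + 10.
Step 6: lead(10x³ − 14x² − 21x + 10) ÷ lead(D) = 10x³ ÷ 2x² = 5x. Subtract (5x)·D = 10x³ − 10x² − 25x. Remainder: −4x² + 4x + 10.
Step 7: lead(−4x² + 4x + 10) ÷ lead(D) = −4x² ÷ 2x² = −2. Subtract (−2)·D = −4x² + 4x + 10. Remainder: 0.

R = [0], so D(x) is a factor of P(x). yes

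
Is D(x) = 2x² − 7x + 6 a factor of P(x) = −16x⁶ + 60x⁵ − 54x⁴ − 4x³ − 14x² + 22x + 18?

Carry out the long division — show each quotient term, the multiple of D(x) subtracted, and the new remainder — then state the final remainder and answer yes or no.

R(x) = 6, so D(x) is not a factor of P(x). no

Step 1: lead(−16x⁶ + 60x⁵ − 54x⁴ − 4x³ − 14x² + 22x + 18) ÷ lead(D) = −16x⁶ ÷ 2x² = −8x⁴. Subtract (−8x⁴)·D = −16x⁶ + 56x⁵ − 48x⁴. Remainder: 4x⁵ − 6x⁴ − 4x³ − 14x² + 22x + 18.
Step 2: lead(4x⁵ − 6x⁴ − 4x³ − 14x² + 22x + 18) ÷ lead(D) = 4x⁵ ÷ 2x² = 2x³. Subtract (2x³)·D = 4x⁵ − 14x⁴ + 12x³. Remainder: 8x⁴ − 16x³ − 14x² + 22x + 18.
Step 3: lead(8x⁴ − 16x³ − 14x² + 22x + 18) ÷ lead(D) = 8x⁴ ÷ 2x² = 4x². Subtract (4x²)·D = 8x⁴ − 28x³ + 24x². Remainder: 12x³ − 38x² + 22x + 18.
Step 4: lead(12x³ − 38x² + 22x + 18) ÷ lead(D) = 12x³ ÷ 2x² = 6x. Subtract (6x)·D = 12x³ − 42x² + 36x. Remainder: 4x² − 14x + 18.
Step 5: lead(4x² − 14x + 18) ÷ lead(D) = 4x² ÷ 2x² = 2. Subtract (2)·D = 4x² − 14x + 12. Remainder: 6.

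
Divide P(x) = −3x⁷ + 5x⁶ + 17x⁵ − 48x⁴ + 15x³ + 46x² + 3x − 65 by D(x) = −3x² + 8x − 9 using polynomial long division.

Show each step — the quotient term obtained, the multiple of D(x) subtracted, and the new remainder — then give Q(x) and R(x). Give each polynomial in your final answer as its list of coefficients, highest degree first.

Step 1: lead(−3x⁷ + 5x⁶ + 17x⁵ − 48x⁴ + 15x³ + 46x² + 3x − 65) ÷ lead(D) = −3x⁷ ÷ −3x² = x⁵. Subtract (x⁵)·D = −3x⁷ + 8x⁶ − 9x⁵. Remainder: −3x⁶ + 26x⁵ − 48x⁴ + 15x³ + 46x² + 3x − 65.
Step 2: lead(−3x⁶ + 26x⁵ − 48x⁴ + 15x³ + 46x² + 3x − 65) ÷ lead(D) = −3x⁶ ÷ −3x² = x⁴. Subtract (x⁴)·D = −3x⁶ + 8x⁵ − 9x⁴. Remainder: 18x⁵ − 39x⁴ + 15x³ + 46x² + 3x − 65.
Step 3: lead(18x⁵ − 39x⁴ + 15x³ + 46x² + 3x − 65) ÷ lead(D) = 18x⁵ ÷ −3x² = −6x³. Subtract (−6x³)·D = 18x⁵ − 48x⁴ + 54x³. Remainder: 9x⁴ − 39x³ + 46x² + 3x − 65.
Step 4: lead(9x⁴ − 39x³ + 46x² + 3x − 65) ÷ lead(D) = 9x⁴ ÷ −3x² = −3x². Subtract (−3x²)·D = 9x⁴ − 24x³ + 27x². Remainder: −15x³ + 19x² + 3x − 65.
Step 5: lead(−15x³ + 19x² + 3x − 65) ÷ lead(D) = −15x³ ÷ −3x² = 5x. Subtract (5x)·D = −15x³ + 40x² − 45x. Remainder: −21x² + 48x − 65.
Step 6: lead(−21x² + 48x − 65) ÷ lead(D) = −21x² ÷ −3x² = 7. Subtract (7)·D = −21x² + 56x − 63. Remainder: −8x − 2.

Q = [1, 1, -6, -3, 5, 7]; R = [-8, -2]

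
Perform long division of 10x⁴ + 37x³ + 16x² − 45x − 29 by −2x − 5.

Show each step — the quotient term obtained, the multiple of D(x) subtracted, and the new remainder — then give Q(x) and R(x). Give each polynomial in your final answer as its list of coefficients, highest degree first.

Q = [-5, -6, 7, 5]; R = [-4]

Step 1: lead(10x⁴ + 37x³ + 16x² − 45x − 29) ÷ lead(D) = 10x⁴ ÷ −2x = −5x³. Subtract (−5x³)·D = 10x⁴ + 25x³. Remainder: 12x³ + 16x² − 45x − 29.
Step 2: lead(12x³ + 16x² − 45x − 29) ÷ lead(D) = 12x³ ÷ −2x = −6x². Subtract (−6x²)·D = 12x³ + 30x². Remainder: −14x² − 45x − 29.
Step 3: lead(−14x² − 45x − 29) ÷ lead(D) = −14x² ÷ −2x = 7x. Subtract (7x)·D = −14x² − 35x. Remainder: −10x − 29.
Step 4: lead(−10x − 29) ÷ lead(D) = −10x ÷ −2x = 5. Subtract (5)·D = −10x − 25. Remainder: −4.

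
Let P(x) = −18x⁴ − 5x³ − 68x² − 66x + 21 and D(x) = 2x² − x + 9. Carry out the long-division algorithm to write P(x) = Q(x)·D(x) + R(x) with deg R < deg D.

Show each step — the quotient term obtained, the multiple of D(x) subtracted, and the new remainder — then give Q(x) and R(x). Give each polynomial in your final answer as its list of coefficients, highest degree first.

Q = [-9, -7, 3]; R = [-6]

Step 1: lead(−18x⁴ − 5x³ − 68x² − 66x + 21) ÷ lead(D) = −18x⁴ ÷ 2x² = −9x². Subtract (−9x²)·D = −18x⁴ + 9x³ − 81x². Remainder: −14x³ + 13x² − 66x + 21.
Step 2: lead(−14x³ + 13x² − 66x + 21) ÷ lead(D) = −14x³ ÷ 2x² = −7x. Subtract (−7x)·D = −14x³ + 7x² − 63x. Remainder: 6x² − 3x + 21.
Step 3: lead(6x² − 3x + 21) ÷ lead(D) = 6x² ÷ 2x² = 3. Subtract (3)·D = 6x² − 3x + 27. Remainder: −6.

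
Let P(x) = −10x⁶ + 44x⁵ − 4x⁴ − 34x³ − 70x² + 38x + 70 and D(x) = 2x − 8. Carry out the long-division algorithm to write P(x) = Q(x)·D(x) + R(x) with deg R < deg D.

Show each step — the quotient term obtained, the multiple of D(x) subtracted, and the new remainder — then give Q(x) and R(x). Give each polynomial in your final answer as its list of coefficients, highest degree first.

Q = [-5, 2, 6, 7, -7, -9]; R = [-2]

Step 1: lead(−10x⁶ + 44x⁵ − 4x⁴ − 34x³ − 70x² + 38x + 70) ÷ lead(D) = −10x⁶ ÷ 2x = −5x⁵. Subtract (−5x⁵)·D = −10x⁶ + 40x⁵. Remainder: 4x⁵ − 4x⁴ − 34x³ − 70x² + 38x + 70.
Step 2: lead(4x⁵ − 4x⁴ − 34x³ − 70x² + 38x + 70) ÷ lead(D) = 4x⁵ ÷ 2x = 2x⁴. Subtract (2x⁴)·D = 4x⁵ − 16x⁴. Remainder: 12x⁴ − 34x³ − 70x² + 38x + 70.
Step 3: lead(12x⁴ − 34x³ − 70x² + 38x + 70) ÷ lead(D) = 12x⁴ ÷ 2x = 6x³. Subtract (6x³)·D = 12x⁴ − 48x³. Remainder: 14x³ − 70x² + 38x + 70.
Step 4: lead(14x³ − 70x² + 38x + 70) ÷ lead(D) = 14x³ ÷ 2x = 7x². Subtract (7x²)·D = 14x³ − 56x². Remainder: −14x² + 38x + 70.
Step 5: lead(−14x² + 38x + 70) ÷ lead(D) = −14x² ÷ 2x = −7x. Subtract (−7x)·D = −14x² + 56x. Remainder: −18x + 70.
Step 6: lead(−18x + 70) ÷ lead(D) = −18x ÷ 2x = −9. Subtract (−9)·D = −18x + 72. Remainder: −2.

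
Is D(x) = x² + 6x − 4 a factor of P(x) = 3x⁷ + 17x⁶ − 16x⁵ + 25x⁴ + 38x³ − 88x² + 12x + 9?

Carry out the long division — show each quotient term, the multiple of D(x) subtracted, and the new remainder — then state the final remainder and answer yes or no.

Step 1: lead(3x⁷ + 17x⁶ − 16x⁵ + 25x⁴ + 38x³ − 88x² + 12x + 9) ÷ lead(D) = 3x⁷ ÷ x² = 3x⁵. Subtract (3x⁵)·D = 3x⁷ + 18x⁶ − 12x⁵. Remainder: −x⁶ − 4x⁵ + 25x⁴ + 38x³ − 88x² + 12x + 9.
Step 2: lead(−x⁶ − 4x⁵ + 25x⁴ + 38x³ − 88x² + 12x + 9) ÷ lead(D) = −x⁶ ÷ x² = −x⁴. Subtract (−x⁴)·D = −x⁶ − 6x⁵ + 4x⁴. Remainder: 2x⁵ + 21x⁴ + 38x³ − 88x² + 12x + 9.
Step 3: lead(2x⁵ + 21x⁴ + 38x³ − 88x² + 12x + 9) ÷ lead(D) = 2x⁵ ÷ x² = 2x³. Subtract (2x³)·D = 2x⁵ + 12x⁴ − 8x³. Remainder: 9x⁴ + 46x³ − 88x² + 12x + 9.
Step 4: lead(9x⁴ + 46x³ − 88x² + 12x + 9) ÷ lead(D) = 9x⁴ ÷ x² = 9x². Subtract (9x²)·D = 9x⁴ + 54x³ − 36x². Remainder: −8x³ − 52x² + 12x + 9.
Step 5: lead(−8x³ − 52x² + 12x + 9) ÷ lead(D) = −8x³ ÷ x² = −8x. Subtract (−8x)·D = −8x³ − 48x² + 32x. Remainder: −4x² − 20x + 9.
Step 6: lead(−4x² − 20x + 9) ÷ lead(D) = −4x² ÷ x² = −4. Subtract (−4)·D = −4x² − 24x + 16. Remainder: 4x − 7.

R(x) = 4x − 7, so D(x) is not a factor of P(x). no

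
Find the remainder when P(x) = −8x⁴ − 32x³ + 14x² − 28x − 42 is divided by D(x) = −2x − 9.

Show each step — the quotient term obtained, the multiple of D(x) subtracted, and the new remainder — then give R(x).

Step 1: lead(−8x⁴ − 32x³ + 14x² − 28x − 42) ÷ lead(D) = −8x⁴ ÷ −2x = 4x³. Subtract (4x³)·D = −8x⁴ − 36x³. Remainder: 4x³ + 14x² − 28x − 42.
Step 2: lead(4x³ + 14x² − 28x − 42) ÷ lead(D) = 4x³ ÷ −2x = −2x². Subtract (−2x²)·D = 4x³ + 18x². Remainder: −4x² − 28x − 42.
Step 3: lead(−4x² − 28x − 42) ÷ lead(D) = −4x² ÷ −2x = 2x. Subtract (2x)·D = −4x² − 18x. Remainder: −10x − 42.
Step 4: lead(−10x − 42) ÷ lead(D) = −10x ÷ −2x = 5. Subtract (5)·D = −10x − 45. Remainder: 3.

R(x) = 3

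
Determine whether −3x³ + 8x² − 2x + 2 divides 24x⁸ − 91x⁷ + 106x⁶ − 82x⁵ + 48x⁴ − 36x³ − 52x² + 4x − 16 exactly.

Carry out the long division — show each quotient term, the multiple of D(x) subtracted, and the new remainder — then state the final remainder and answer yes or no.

R(x) = 0, so D(x) is a factor of P(x). yes

Step 1: lead(24x⁸ − 91x⁷ + 106x⁶ − 82x⁵ + 48x⁴ − 36x³ − 52x² + 4x − 16) ÷ lead(D) = 24x⁸ ÷ −3x³ = −8x⁵. Subtract (−8x⁵)·D = 24x⁸ − 64x⁷ + 16x⁶ − 16x⁵. Remainder: −27x⁷ + 90x⁶ − 66x⁵ + 48x⁴ − 36x³ − 52x² + 4x − 16.
Step 2: lead(−27x⁷ + 90x⁶ − 66x⁵ + 48x⁴ − 36x³ − 52x² + 4x − 16) ÷ lead(D) = −27x⁷ ÷ −3x³ = 9x⁴. Subtract (9x⁴)·D = −27x⁷ + 72x⁶ − 18x⁵ + 18x⁴. Remainder: 18x⁶ − 48x⁵ + 30x⁴ − 36x³ − 52x² + 4x − 16.
Step 3: lead(18x⁶ − 48x⁵ + 30x⁴ − 36x³ − 52x² + 4x − 16) ÷ lead(D) = 18x⁶ ÷ −3x³ = −6x³. Subtract (−6x³)·D = 18x⁶ − 48x⁵ + 12x⁴ − 12x³. Remainder: 18x⁴ − 24x³ − 52x² + 4x − 16.
Step 4: lead(18x⁴ − 24x³ − 52x² + 4x − 16) ÷ lead(D) = 18x⁴ ÷ −3x³ = −6x. Subtract (−6x)·D = 18x⁴ − 48x³ + 12x² − 12x. Remainder: 24x³ − 64x² + 16x − 16.
Step 5: lead(24x³ − 64x² + 16x − 16) ÷ lead(D) = 24x³ ÷ −3x³ = −8. Subtract (−8)·D = 24x³ − 64x² + 16x − 16. Remainder: 0.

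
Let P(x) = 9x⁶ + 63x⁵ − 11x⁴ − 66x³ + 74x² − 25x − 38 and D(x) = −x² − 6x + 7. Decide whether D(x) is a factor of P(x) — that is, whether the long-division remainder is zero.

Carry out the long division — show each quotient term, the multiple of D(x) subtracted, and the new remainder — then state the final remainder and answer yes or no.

R(x) = 2x + 4, so D(x) is not a factor of P(x). no

Step 1: lead(9x⁶ + 63x⁵ − 11x⁴ − 66x³ + 74x² − 25x − 38) ÷ lead(D) = 9x⁶ ÷ −x² = −9x⁴. Subtract (−9x⁴)·D = 9x⁶ + 54x⁵ − 63x⁴. Remainder: 9x⁵ + 52x⁴ − 66x³ + 74x² − 25x − 38.
Step 2: lead(9x⁵ + 52x⁴ − 66x³ + 74x² − 25x − 38) ÷ lead(D) = 9x⁵ ÷ −x² = −9x³. Subtract (−9x³)·D = 9x⁵ + 54x⁴ − 63x³. Remainder: −2x⁴ − 3x³ + 74x² − 25x − 38.
Step 3: lead(−2x⁴ − 3x³ + 74x² − 25x − 38) ÷ lead(D) = −2x⁴ ÷ −x² = 2x². Subtract (2x²)·D = −2x⁴ − 12x³ + 14x². Remainder: 9x³ + 60x² − 25x − 38.
Step 4: lead(9x³ + 60x² − 25x − 38) ÷ lead(D) = 9x³ ÷ −x² = −9x. Subtract (−9x)·D = 9x³ + 54x² − 63x. Remainder: 6x² + 38x − 38.
Step 5: lead(6x² + 38x − 38) ÷ lead(D) = 6x² ÷ −x² = −6. Subtract (−6)·D = 6x² + 36x − 42. Remainder: 2x + 4.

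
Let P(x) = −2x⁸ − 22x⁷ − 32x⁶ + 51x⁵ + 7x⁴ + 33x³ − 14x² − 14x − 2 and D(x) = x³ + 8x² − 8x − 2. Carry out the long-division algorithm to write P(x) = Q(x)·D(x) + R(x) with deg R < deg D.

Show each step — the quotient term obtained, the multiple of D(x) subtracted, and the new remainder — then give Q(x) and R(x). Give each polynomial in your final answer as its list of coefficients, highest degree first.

Q = [-2, -6, 0, -1, 3, 1]; R = [0]

Step 1: lead(−2x⁸ − 22x⁷ − 32x⁶ + 51x⁵ + 7x⁴ + 33x³ − 14x² − 14x − 2) ÷ lead(D) = −2x⁸ ÷ x³ = −2x⁵. Subtract (−2x⁵)·D = −2x⁸ − 16x⁷ + 16x⁶ + 4x⁵. Remainder: −6x⁷ − 48x⁶ + 47x⁵ + 7x⁴ + 33x³ − 14x² − 14x − 2.
Step 2: lead(−6x⁷ − 48x⁶ + 47x⁵ + 7x⁴ + 33x³ − 14x² − 14x − 2) ÷ lead(D) = −6x⁷ ÷ x³ = −6x⁴. Subtract (−6x⁴)·D = −6x⁷ − 48x⁶ + 48x⁵ + 12x⁴. Remainder: −x⁵ − 5x⁴ + 33x³ − 14x² − 14x − 2.
Step 3: lead(−x⁵ − 5x⁴ + 33x³ − 14x² − 14x − 2) ÷ lead(D) = −x⁵ ÷ x³ = −x². Subtract (−x²)·D = −x⁵ − 8x⁴ + 8x³ + 2x². Remainder: 3x⁴ + 25x³ − 16x² − 14x − 2.
Step 4: lead(3x⁴ + 25x³ − 16x² − 14x − 2) ÷ lead(D) = 3x⁴ ÷ x³ = 3x. Subtract (3x)·D = 3x⁴ + 24x³ − 24x² − 6x. Remainder: x³ + 8x² − 8x − 2.
Step 5: lead(x³ + 8x² − 8x − 2) ÷ lead(D) = x³ ÷ x³ = 1. Subtract (1)·D = x³ + 8x² − 8x − 2. Remainder: 0.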